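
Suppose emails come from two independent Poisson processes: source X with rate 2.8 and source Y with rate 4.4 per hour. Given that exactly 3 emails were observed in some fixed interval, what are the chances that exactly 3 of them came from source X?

Given the total, each event is independently from source X with probability p = λ_X/(λ_X+λ_Y) = 2.8/7.2 ≈ 0.3889.
So K ~ Binomial(3, 2.8/7.2): P(K = 3) = C(3,3) · (2.8/7.2)^3 · (4.4/7.2)^0 ≈ 0.0588.

0.0588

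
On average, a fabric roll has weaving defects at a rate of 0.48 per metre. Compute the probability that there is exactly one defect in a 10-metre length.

Over the interval, μ = 0.48 × 10 = 4.8 (a 10-metre length = 10 metres).
P(N = 1) = e^(−μ) μ^1/1! = e^(−4.8) · 4.8^1/1 ≈ 0.0395.

0.0395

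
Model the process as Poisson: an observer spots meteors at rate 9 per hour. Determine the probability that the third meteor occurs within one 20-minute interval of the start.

Over the interval, μ = 9 × 1/3 = 3 (a 20-minute interval = 1/3 hours).
The third arrival falls in the interval iff at least 3 events occur there: P(S_3 ≤ t) = P(N ≥ 3) = 1 − P(N ≤ 2) ≈ 0.5768.

0.5768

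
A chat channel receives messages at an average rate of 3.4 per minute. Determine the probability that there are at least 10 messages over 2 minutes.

Over the interval, μ = 3.4 × 2 = 6.8 (2 minutes).
P(N ≥ 10) = 1 − P(N ≤ 9) = 1 − Σ_{j=0}^{9} e^(−μ) μ^j/j! ≈ 0.1498.

0.1498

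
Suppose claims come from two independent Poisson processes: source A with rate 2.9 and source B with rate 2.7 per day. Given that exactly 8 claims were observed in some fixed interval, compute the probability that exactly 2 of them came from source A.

Given the total, each event is independently from source A with probability p = λ_A/(λ_A+λ_B) = 2.9/5.6 ≈ 0.5179.
So K ~ Binomial(8, 2.9/5.6): P(K = 2) = C(8,2) · (2.9/5.6)^2 · (2.7/5.6)^6 ≈ 0.0943.

0.0943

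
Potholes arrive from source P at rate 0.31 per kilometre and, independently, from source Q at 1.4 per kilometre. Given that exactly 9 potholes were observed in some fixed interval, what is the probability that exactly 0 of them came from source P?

0.1653

Given the total, each event is independently from source P with probability p = λ_P/(λ_P+λ_Q) = 0.31/1.71 ≈ 0.1813.
So K ~ Binomial(9, 0.31/1.71): P(K = 0) = C(9,0) · (0.31/1.71)^0 · (1.4/1.71)^9 ≈ 0.1653.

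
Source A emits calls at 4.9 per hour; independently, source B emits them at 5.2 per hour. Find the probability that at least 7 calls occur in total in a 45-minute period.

0.6320

Independent Poisson processes superpose: combined rate λ = 4.9 + 5.2 = 10.1 per hour.
Over the interval, μ = 10.1 × 0.75 = 7.575 (a 45-minute period = 0.75 hours).
P(N ≥ 7) = 1 − P(N ≤ 6) ≈ 0.6320.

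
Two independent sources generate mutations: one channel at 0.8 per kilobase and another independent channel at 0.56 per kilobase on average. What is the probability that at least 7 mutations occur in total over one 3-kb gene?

0.1192

Independent Poisson processes superpose: combined rate λ = 0.8 + 0.56 = 1.36 per kilobase.
Over the interval, μ = 1.36 × 3 = 4.08 (a 3-kb gene = 3 kilobases).
P(N ≥ 7) = 1 − P(N ≤ 6) ≈ 0.1192.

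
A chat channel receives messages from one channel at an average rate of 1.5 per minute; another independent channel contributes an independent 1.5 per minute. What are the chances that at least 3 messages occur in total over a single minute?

0.5768

Independent Poisson processes superpose: combined rate λ = 1.5 + 1.5 = 3 per minute.
So μ = 3.
P(N ≥ 3) = 1 − P(N ≤ 2) ≈ 0.5768.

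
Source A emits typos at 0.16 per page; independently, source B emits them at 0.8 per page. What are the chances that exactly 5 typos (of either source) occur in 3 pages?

0.0927

Independent Poisson processes superpose: combined rate λ = 0.16 + 0.8 = 0.96 per page.
Over the interval, μ = 0.96 × 3 = 2.88 (3 pages).
P(N = 5) = e^(−2.88) · 2.88^5/5! ≈ 0.0927.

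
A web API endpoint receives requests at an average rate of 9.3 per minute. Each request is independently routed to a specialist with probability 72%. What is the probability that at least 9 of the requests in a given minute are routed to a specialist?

0.2322

Thinning: the requests that are routed to a specialist themselves form a Poisson process with rate 0.72 × 9.3 = 6.696 per minute.
So μ = 6.696.
P(N ≥ 9) = 1 − P(N ≤ 8) ≈ 0.2322.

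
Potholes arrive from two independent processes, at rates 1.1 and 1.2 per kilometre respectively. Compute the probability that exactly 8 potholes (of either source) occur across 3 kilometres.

0.1284

Independent Poisson processes superpose: combined rate λ = 1.1 + 1.2 = 2.3 per kilometre.
Over the interval, μ = 2.3 × 3 = 6.9 (3 kilometres).
P(N = 8) = e^(−6.9) · 6.9^8/8! ≈ 0.1284.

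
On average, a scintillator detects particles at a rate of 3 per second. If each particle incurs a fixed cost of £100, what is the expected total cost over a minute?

E[N] = 3 × 60 = 180 (a minute = 60 seconds); E[cost] = 180 × £100 = £18000.

£18000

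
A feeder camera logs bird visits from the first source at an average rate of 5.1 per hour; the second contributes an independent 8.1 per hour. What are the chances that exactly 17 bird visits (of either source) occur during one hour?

0.0583

Independent Poisson processes superpose: combined rate λ = 5.1 + 8.1 = 13.2 per hour.
So μ = 13.2.
P(N = 17) = e^(−13.2) · 13.2^17/17! ≈ 0.0583.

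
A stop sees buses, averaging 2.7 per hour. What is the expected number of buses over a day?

E[N] = λt = 2.7 × 24 = 64.8 (a day = 24 hours).

64.8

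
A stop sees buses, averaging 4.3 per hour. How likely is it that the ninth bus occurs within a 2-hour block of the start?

0.4906

Over the interval, μ = 4.3 × 2 = 8.6 (a 2-hour block = 2 hours).
The ninth arrival falls in the interval iff at least 9 events occur there: P(S_9 ≤ t) = P(N ≥ 9) = 1 − P(N ≤ 8) ≈ 0.4906.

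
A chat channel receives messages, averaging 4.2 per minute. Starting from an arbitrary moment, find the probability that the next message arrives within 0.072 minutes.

0.2610

Inter-arrival times are exponential with rate λ = 4.2 per minute.
P(T ≤ 0.072) = 1 − e^(−λt) = 1 − e^(−4.2 × 0.072) = 1 − e^(−0.3024) ≈ 0.2610.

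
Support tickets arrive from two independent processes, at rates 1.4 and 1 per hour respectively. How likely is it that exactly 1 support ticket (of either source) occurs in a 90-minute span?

0.0984

Independent Poisson processes superpose: combined rate λ = 1.4 + 1 = 2.4 per hour.
Over the interval, μ = 2.4 × 1.5 = 3.6 (a 90-minute span = 1.5 hours).
P(N = 1) = e^(−3.6) · 3.6^1/1! ≈ 0.0984.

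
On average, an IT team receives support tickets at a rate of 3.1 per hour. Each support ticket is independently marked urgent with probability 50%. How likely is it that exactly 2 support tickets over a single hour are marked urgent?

0.2550

Thinning: the support tickets that are marked urgent themselves form a Poisson process with rate 0.5 × 3.1 = 1.55 per hour.
So μ = 1.55.
P(N = 2) = e^(−1.55) · 1.55^2/2! ≈ 0.2550.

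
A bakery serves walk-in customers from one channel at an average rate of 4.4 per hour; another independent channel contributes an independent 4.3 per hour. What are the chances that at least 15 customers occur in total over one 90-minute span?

Independent Poisson processes superpose: combined rate λ = 4.4 + 4.3 = 8.7 per hour.
Over the interval, μ = 8.7 × 1.5 = 13.05 (a 90-minute span = 1.5 hours).
P(N ≥ 15) = 1 − P(N ≤ 14) ≈ 0.3300.

0.3300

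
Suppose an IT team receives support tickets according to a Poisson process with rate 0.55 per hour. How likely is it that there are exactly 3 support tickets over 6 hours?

0.2209

Over the interval, μ = 0.55 × 6 = 3.3 (6 hours).
P(N = 3) = e^(−μ) μ^3/3! = e^(−3.3) · 3.3^3/6 ≈ 0.2209.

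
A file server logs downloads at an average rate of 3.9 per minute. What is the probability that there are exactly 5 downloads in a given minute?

With mean μ = 3.9 per minute,
P(N = 5) = e^(−μ) μ^5/5! = e^(−3.9) · 3.9^5/120 ≈ 0.1522.

0.1522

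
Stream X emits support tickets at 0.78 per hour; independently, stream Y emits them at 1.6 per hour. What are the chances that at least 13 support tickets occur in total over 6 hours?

0.6685

Independent Poisson processes superpose: combined rate λ = 0.78 + 1.6 = 2.38 per hour.
Over the interval, μ = 2.38 × 6 = 14.28 (6 hours).
P(N ≥ 13) = 1 − P(N ≤ 12) ≈ 0.6685.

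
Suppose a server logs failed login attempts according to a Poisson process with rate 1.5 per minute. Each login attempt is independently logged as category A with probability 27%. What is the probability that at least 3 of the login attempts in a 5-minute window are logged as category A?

0.3301

Thinning: the login attempts that are logged as category A themselves form a Poisson process with rate 0.27 × 1.5 = 0.405 per minute.
Over the interval, μ = 0.405 × 5 = 2.025 (a 5-minute window = 5 minutes).
P(N ≥ 3) = 1 − P(N ≤ 2) ≈ 0.3301.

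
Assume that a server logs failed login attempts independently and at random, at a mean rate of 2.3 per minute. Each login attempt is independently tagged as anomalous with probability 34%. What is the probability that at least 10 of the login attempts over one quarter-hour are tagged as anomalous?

0.7332

Thinning: the login attempts that are tagged as anomalous themselves form a Poisson process with rate 0.34 × 2.3 = 0.782 per minute.
Over the interval, μ = 0.782 × 15 = 11.73 (a quarter-hour = 15 minutes).
P(N ≥ 10) = 1 − P(N ≤ 9) ≈ 0.7332.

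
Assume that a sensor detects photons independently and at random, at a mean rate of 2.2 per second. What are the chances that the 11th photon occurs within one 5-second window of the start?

Over the interval, μ = 2.2 × 5 = 11 (a 5-second window = 5 seconds).
The 11th arrival falls in the interval iff at least 11 events occur there: P(S_11 ≤ t) = P(N ≥ 11) = 1 − P(N ≤ 10) ≈ 0.5401.

0.5401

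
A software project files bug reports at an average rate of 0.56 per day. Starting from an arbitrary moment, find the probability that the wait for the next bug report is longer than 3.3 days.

The wait for the next event is exponential with rate λ = 0.56 per day.
P(T > 3.3) = e^(−λt) = e^(−0.56 × 3.3) = e^(−1.848) ≈ 0.1576.

0.1576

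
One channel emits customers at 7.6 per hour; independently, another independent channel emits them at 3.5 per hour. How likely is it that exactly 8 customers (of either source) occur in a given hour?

Independent Poisson processes superpose: combined rate λ = 7.6 + 3.5 = 11.1 per hour.
So μ = 11.1.
P(N = 8) = e^(−11.1) · 11.1^8/8! ≈ 0.0864.

0.0864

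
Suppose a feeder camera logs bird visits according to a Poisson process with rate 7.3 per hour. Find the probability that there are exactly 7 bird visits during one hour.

0.1481

With mean μ = 7.3 per hour,
P(N = 7) = e^(−μ) μ^7/7! = e^(−7.3) · 7.3^7/5040 ≈ 0.1481.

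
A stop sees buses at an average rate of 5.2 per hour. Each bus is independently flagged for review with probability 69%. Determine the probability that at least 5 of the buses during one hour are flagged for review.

Thinning: the buses that are flagged for review themselves form a Poisson process with rate 0.69 × 5.2 = 3.588 per hour.
So μ = 3.588.
P(N ≥ 5) = 1 − P(N ≤ 4) ≈ 0.2913.

0.2913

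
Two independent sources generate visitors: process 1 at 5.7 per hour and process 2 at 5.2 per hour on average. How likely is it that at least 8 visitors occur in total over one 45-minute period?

Independent Poisson processes superpose: combined rate λ = 5.7 + 5.2 = 10.9 per hour.
Over the interval, μ = 10.9 × 0.75 = 8.175 (a 45-minute period = 0.75 hours).
P(N ≥ 8) = 1 − P(N ≤ 7) ≈ 0.5712.

0.5712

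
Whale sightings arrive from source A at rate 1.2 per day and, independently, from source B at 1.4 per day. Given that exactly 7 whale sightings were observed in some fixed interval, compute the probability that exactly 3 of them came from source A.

0.2893

Given the total, each event is independently from source A with probability p = λ_A/(λ_A+λ_B) = 1.2/2.6 ≈ 0.4615.
So K ~ Binomial(7, 1.2/2.6): P(K = 3) = C(7,3) · (1.2/2.6)^3 · (1.4/2.6)^4 ≈ 0.2893.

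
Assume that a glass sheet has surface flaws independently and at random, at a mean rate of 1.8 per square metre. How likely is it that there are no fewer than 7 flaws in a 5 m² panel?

Over the interval, μ = 1.8 × 5 = 9 (a 5 m² panel = 5 square metres).
P(N ≥ 7) = 1 − P(N ≤ 6) = 1 − Σ_{j=0}^{6} e^(−μ) μ^j/j! ≈ 0.7932.

0.7932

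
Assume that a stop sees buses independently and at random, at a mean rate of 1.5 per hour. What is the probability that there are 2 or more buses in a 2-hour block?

0.8009

Over the interval, μ = 1.5 × 2 = 3 (a 2-hour block = 2 hours).
P(N ≥ 2) = 1 − P(N ≤ 1) = 1 − Σ_{j=0}^{1} e^(−μ) μ^j/j! ≈ 0.8009.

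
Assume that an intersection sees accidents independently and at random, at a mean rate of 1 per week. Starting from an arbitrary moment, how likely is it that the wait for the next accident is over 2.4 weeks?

The wait for the next event is exponential with rate λ = 1 per week.
P(T > 2.4) = e^(−λt) = e^(−1 × 2.4) = e^(−2.4) ≈ 0.0907.

0.0907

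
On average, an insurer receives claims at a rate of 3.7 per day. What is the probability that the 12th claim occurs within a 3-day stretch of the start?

Over the interval, μ = 3.7 × 3 = 11.1 (a 3-day stretch = 3 days).
The 12th arrival falls in the interval iff at least 12 events occur there: P(S_12 ≤ t) = P(N ≥ 12) = 1 − P(N ≤ 11) ≈ 0.4327.

0.4327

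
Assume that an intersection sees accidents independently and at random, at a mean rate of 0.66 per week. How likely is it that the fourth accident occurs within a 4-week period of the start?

Over the interval, μ = 0.66 × 4 = 2.64 (a 4-week period = 4 weeks).
The fourth arrival falls in the interval iff at least 4 events occur there: P(S_4 ≤ t) = P(N ≥ 4) = 1 − P(N ≤ 3) ≈ 0.2727.

0.2727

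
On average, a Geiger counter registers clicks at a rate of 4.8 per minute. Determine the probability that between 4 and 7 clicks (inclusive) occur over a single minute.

With mean μ = 4.8 per minute,
P(4 ≤ N ≤ 7) = Σ_{j=4}^{7} e^(−4.8) · 4.8^j/j! ≈ 0.5924.

0.5924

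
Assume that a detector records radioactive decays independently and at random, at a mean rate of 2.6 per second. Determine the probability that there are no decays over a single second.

With mean μ = 2.6 per second,
P(N = 0) = e^(−μ) μ^0/0! = e^(−2.6) · 2.6^0/1 ≈ 0.0743.

0.0743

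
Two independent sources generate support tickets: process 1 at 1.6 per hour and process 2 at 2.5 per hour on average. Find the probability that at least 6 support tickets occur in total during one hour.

0.2307

Independent Poisson processes superpose: combined rate λ = 1.6 + 2.5 = 4.1 per hour.
So μ = 4.1.
P(N ≥ 6) = 1 − P(N ≤ 5) ≈ 0.2307.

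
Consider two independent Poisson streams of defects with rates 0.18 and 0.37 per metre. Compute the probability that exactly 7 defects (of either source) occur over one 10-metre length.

Independent Poisson processes superpose: combined rate λ = 0.18 + 0.37 = 0.55 per metre.
Over the interval, μ = 0.55 × 10 = 5.5 (a 10-metre length = 10 metres).
P(N = 7) = e^(−5.5) · 5.5^7/7! ≈ 0.1234.

0.1234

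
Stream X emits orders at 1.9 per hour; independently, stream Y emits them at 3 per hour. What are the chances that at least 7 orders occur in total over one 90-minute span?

Independent Poisson processes superpose: combined rate λ = 1.9 + 3 = 4.9 per hour.
Over the interval, μ = 4.9 × 1.5 = 7.35 (a 90-minute span = 1.5 hours).
P(N ≥ 7) = 1 − P(N ≤ 6) ≈ 0.6010.

0.6010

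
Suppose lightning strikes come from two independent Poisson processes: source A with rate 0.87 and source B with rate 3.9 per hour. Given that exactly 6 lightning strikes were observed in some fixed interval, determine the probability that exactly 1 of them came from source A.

Given the total, each event is independently from source A with probability p = λ_A/(λ_A+λ_B) = 0.87/4.77 ≈ 0.1824.
So K ~ Binomial(6, 0.87/4.77): P(K = 1) = C(6,1) · (0.87/4.77)^1 · (3.9/4.77)^5 ≈ 0.3998.

0.3998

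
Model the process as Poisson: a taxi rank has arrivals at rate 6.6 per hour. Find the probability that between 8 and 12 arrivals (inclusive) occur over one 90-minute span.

Over the interval, μ = 6.6 × 1.5 = 9.9 (a 90-minute span = 1.5 hours).
P(8 ≤ N ≤ 12) = Σ_{j=8}^{12} e^(−9.9) · 9.9^j/j! ≈ 0.5716.

0.5716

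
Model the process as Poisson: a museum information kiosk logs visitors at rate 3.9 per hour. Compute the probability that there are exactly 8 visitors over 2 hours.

0.1392

Over the interval, μ = 3.9 × 2 = 7.8 (2 hours).
P(N = 8) = e^(−μ) μ^8/8! = e^(−7.8) · 7.8^8/40320 ≈ 0.1392.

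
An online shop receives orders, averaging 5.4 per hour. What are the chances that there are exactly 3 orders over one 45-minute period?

Over the interval, μ = 5.4 × 0.75 = 4.05 (a 45-minute period = 0.75 hours).
P(N = 3) = e^(−μ) μ^3/3! = e^(−4.05) · 4.05^3/6 ≈ 0.1929.

0.1929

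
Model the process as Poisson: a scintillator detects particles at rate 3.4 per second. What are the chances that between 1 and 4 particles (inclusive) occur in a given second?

0.7108

With mean μ = 3.4 per second,
P(1 ≤ N ≤ 4) = Σ_{j=1}^{4} e^(−3.4) · 3.4^j/j! ≈ 0.7108.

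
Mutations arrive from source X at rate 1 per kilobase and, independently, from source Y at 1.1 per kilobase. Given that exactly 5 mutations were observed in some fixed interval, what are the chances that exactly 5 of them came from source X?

Given the total, each event is independently from source X with probability p = λ_X/(λ_X+λ_Y) = 1/2.1 ≈ 0.4762.
So K ~ Binomial(5, 1/2.1): P(K = 5) = C(5,5) · (1/2.1)^5 · (1.1/2.1)^0 ≈ 0.0245.

0.0245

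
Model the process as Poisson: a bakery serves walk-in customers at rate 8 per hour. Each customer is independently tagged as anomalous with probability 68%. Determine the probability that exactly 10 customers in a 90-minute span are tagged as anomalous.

0.1031

Thinning: the customers that are tagged as anomalous themselves form a Poisson process with rate 0.68 × 8 = 5.44 per hour.
Over the interval, μ = 5.44 × 1.5 = 8.16 (a 90-minute span = 1.5 hours).
P(N = 10) = e^(−8.16) · 8.16^10/10! ≈ 0.1031.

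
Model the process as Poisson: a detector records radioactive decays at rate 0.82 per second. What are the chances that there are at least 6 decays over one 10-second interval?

Over the interval, μ = 0.82 × 10 = 8.2 (a 10-second interval = 10 seconds).
P(N ≥ 6) = 1 − P(N ≤ 5) = 1 − Σ_{j=0}^{5} e^(−μ) μ^j/j! ≈ 0.8264.

0.8264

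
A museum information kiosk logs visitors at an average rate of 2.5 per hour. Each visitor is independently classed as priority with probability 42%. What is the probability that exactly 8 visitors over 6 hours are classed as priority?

Thinning: the visitors that are classed as priority themselves form a Poisson process with rate 0.42 × 2.5 = 1.05 per hour.
Over the interval, μ = 1.05 × 6 = 6.3 (6 hours).
P(N = 8) = e^(−6.3) · 6.3^8/8! ≈ 0.1130.

0.1130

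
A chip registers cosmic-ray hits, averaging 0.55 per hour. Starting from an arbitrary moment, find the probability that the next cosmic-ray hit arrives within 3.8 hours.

Inter-arrival times are exponential with rate λ = 0.55 per hour.
P(T ≤ 3.8) = 1 − e^(−λt) = 1 − e^(−0.55 × 3.8) = 1 − e^(−2.09) ≈ 0.8763.

0.8763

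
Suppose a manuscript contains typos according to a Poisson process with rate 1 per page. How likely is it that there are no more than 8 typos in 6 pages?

Over the interval, μ = 1 × 6 = 6 (6 pages).
P(N ≤ 8) = Σ_{j=0}^{8} e^(−μ) μ^j/j! ≈ 0.8472.

0.8472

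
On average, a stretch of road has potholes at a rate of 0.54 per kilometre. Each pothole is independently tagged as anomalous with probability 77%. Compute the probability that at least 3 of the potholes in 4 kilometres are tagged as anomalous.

0.2331

Thinning: the potholes that are tagged as anomalous themselves form a Poisson process with rate 0.77 × 0.54 = 0.4158 per kilometre.
Over the interval, μ = 0.4158 × 4 = 1.6632 (4 kilometres).
P(N ≥ 3) = 1 − P(N ≤ 2) ≈ 0.2331.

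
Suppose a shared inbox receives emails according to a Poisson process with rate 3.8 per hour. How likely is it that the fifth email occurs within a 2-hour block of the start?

0.8751

Over the interval, μ = 3.8 × 2 = 7.6 (a 2-hour block = 2 hours).
The fifth arrival falls in the interval iff at least 5 events occur there: P(S_5 ≤ t) = P(N ≥ 5) = 1 − P(N ≤ 4) ≈ 0.8751.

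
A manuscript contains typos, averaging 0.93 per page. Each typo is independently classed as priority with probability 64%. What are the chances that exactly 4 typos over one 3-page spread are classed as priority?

0.0710

Thinning: the typos that are classed as priority themselves form a Poisson process with rate 0.64 × 0.93 = 0.5952 per page.
Over the interval, μ = 0.5952 × 3 = 1.7856 (a 3-page spread = 3 pages).
P(N = 4) = e^(−1.7856) · 1.7856^4/4! ≈ 0.0710.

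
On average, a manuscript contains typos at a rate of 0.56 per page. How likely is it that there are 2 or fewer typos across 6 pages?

Over the interval, μ = 0.56 × 6 = 3.36 (6 pages).
P(N ≤ 2) = Σ_{j=0}^{2} e^(−μ) μ^j/j! ≈ 0.3475.

0.3475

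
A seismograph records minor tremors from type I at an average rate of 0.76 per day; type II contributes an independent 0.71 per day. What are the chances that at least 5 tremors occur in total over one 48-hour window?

0.1748

Independent Poisson processes superpose: combined rate λ = 0.76 + 0.71 = 1.47 per day.
Over the interval, μ = 1.47 × 2 = 2.94 (a 48-hour window = 2 days).
P(N ≥ 5) = 1 − P(N ≤ 4) ≈ 0.1748.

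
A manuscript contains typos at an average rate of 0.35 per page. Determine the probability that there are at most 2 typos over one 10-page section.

Over the interval, μ = 0.35 × 10 = 3.5 (a 10-page section = 10 pages).
P(N ≤ 2) = Σ_{j=0}^{2} e^(−μ) μ^j/j! ≈ 0.3208.

0.3208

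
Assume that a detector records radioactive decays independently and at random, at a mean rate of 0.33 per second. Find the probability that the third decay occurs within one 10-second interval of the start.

0.6406

Over the interval, μ = 0.33 × 10 = 3.3 (a 10-second interval = 10 seconds).
The third arrival falls in the interval iff at least 3 events occur there: P(S_3 ≤ t) = P(N ≥ 3) = 1 − P(N ≤ 2) ≈ 0.6406.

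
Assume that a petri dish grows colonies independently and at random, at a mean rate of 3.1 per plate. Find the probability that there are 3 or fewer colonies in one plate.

0.6248

With mean μ = 3.1 per plate,
P(N ≤ 3) = Σ_{j=0}^{3} e^(−μ) μ^j/j! ≈ 0.6248.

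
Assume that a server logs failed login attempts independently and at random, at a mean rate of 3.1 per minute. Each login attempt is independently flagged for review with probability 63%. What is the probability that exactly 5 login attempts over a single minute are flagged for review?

0.0336

Thinning: the login attempts that are flagged for review themselves form a Poisson process with rate 0.63 × 3.1 = 1.953 per minute.
So μ = 1.953.
P(N = 5) = e^(−1.953) · 1.953^5/5! ≈ 0.0336.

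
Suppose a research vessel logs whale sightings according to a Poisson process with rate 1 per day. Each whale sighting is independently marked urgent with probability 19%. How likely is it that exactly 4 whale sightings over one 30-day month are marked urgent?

0.1472

Thinning: the whale sightings that are marked urgent themselves form a Poisson process with rate 0.19 × 1 = 0.19 per day.
Over the interval, μ = 0.19 × 30 = 5.7 (a 30-day month = 30 days).
P(N = 4) = e^(−5.7) · 5.7^4/4! ≈ 0.1472.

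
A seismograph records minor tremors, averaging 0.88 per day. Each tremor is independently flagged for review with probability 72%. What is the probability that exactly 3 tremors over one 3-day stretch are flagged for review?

0.1711

Thinning: the tremors that are flagged for review themselves form a Poisson process with rate 0.72 × 0.88 = 0.6336 per day.
Over the interval, μ = 0.6336 × 3 = 1.9008 (a 3-day stretch = 3 days).
P(N = 3) = e^(−1.9008) · 1.9008^3/3! ≈ 0.1711.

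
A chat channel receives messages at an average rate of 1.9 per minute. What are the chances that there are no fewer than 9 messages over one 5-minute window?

Over the interval, μ = 1.9 × 5 = 9.5 (a 5-minute window = 5 minutes).
P(N ≥ 9) = 1 − P(N ≤ 8) = 1 − Σ_{j=0}^{8} e^(−μ) μ^j/j! ≈ 0.6082.

0.6082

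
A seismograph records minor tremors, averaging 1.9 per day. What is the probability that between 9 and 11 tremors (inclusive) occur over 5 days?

Over the interval, μ = 1.9 × 5 = 9.5 (5 days).
P(9 ≤ N ≤ 11) = Σ_{j=9}^{11} e^(−9.5) · 9.5^j/j! ≈ 0.3602.

0.3602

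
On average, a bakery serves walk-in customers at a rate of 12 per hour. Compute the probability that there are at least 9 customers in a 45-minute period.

0.5443

Over the interval, μ = 12 × 0.75 = 9 (a 45-minute period = 0.75 hours).
P(N ≥ 9) = 1 − P(N ≤ 8) = 1 − Σ_{j=0}^{8} e^(−μ) μ^j/j! ≈ 0.5443.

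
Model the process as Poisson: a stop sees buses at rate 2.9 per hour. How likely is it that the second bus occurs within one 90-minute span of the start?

Over the interval, μ = 2.9 × 1.5 = 4.35 (a 90-minute span = 1.5 hours).
The second arrival falls in the interval iff at least 2 events occur there: P(S_2 ≤ t) = P(N ≥ 2) = 1 − P(N ≤ 1) ≈ 0.9309.

0.9309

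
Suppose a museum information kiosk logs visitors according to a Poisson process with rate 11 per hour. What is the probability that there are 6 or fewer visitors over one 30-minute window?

Over the interval, μ = 11 × 0.5 = 5.5 (a 30-minute window = 0.5 hours).
P(N ≤ 6) = Σ_{j=0}^{6} e^(−μ) μ^j/j! ≈ 0.6860.

0.6860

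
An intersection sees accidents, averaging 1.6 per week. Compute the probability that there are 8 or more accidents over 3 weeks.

Over the interval, μ = 1.6 × 3 = 4.8 (3 weeks).
P(N ≥ 8) = 1 − P(N ≤ 7) = 1 − Σ_{j=0}^{7} e^(−μ) μ^j/j! ≈ 0.1133.

0.1133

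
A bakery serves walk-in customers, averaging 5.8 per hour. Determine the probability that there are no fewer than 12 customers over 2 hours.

Over the interval, μ = 5.8 × 2 = 11.6 (2 hours).
P(N ≥ 12) = 1 − P(N ≤ 11) = 1 − Σ_{j=0}^{11} e^(−μ) μ^j/j! ≈ 0.4920.

0.4920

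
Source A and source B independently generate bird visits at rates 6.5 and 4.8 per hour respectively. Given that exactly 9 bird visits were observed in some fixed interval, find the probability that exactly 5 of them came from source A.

Given the total, each event is independently from source A with probability p = λ_A/(λ_A+λ_B) = 6.5/11.3 ≈ 0.5752.
So K ~ Binomial(9, 6.5/11.3): P(K = 5) = C(9,5) · (6.5/11.3)^5 · (4.8/11.3)^4 ≈ 0.2583.

0.2583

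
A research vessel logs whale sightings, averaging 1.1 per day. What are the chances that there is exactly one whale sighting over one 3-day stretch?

Over the interval, μ = 1.1 × 3 = 3.3 (a 3-day stretch = 3 days).
P(N = 1) = e^(−μ) μ^1/1! = e^(−3.3) · 3.3^1/1 ≈ 0.1217.

0.1217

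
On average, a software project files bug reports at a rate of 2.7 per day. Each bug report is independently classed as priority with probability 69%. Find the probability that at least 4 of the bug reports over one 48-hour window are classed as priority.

0.5113

Thinning: the bug reports that are classed as priority themselves form a Poisson process with rate 0.69 × 2.7 = 1.863 per day.
Over the interval, μ = 1.863 × 2 = 3.726 (a 48-hour window = 2 days).
P(N ≥ 4) = 1 − P(N ≤ 3) ≈ 0.5113.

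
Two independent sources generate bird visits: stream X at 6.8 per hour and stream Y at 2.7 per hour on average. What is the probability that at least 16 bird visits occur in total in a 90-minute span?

0.3556

Independent Poisson processes superpose: combined rate λ = 6.8 + 2.7 = 9.5 per hour.
Over the interval, μ = 9.5 × 1.5 = 14.25 (a 90-minute span = 1.5 hours).
P(N ≥ 16) = 1 − P(N ≤ 15) ≈ 0.3556.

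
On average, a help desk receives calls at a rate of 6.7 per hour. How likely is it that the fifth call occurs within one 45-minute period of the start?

0.5639

Over the interval, μ = 6.7 × 0.75 = 5.025 (a 45-minute period = 0.75 hours).
The fifth arrival falls in the interval iff at least 5 events occur there: P(S_5 ≤ t) = P(N ≥ 5) = 1 − P(N ≤ 4) ≈ 0.5639.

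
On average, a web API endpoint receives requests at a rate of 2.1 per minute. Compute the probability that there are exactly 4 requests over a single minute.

0.0992

With mean μ = 2.1 per minute,
P(N = 4) = e^(−μ) μ^4/4! = e^(−2.1) · 2.1^4/24 ≈ 0.0992.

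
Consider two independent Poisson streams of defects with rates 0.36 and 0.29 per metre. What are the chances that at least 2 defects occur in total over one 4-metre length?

Independent Poisson processes superpose: combined rate λ = 0.36 + 0.29 = 0.65 per metre.
Over the interval, μ = 0.65 × 4 = 2.6 (a 4-metre length = 4 metres).
P(N ≥ 2) = 1 − P(N ≤ 1) ≈ 0.7326.

0.7326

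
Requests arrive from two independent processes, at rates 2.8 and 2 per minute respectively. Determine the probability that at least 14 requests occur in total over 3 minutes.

0.5773

Independent Poisson processes superpose: combined rate λ = 2.8 + 2 = 4.8 per minute.
Over the interval, μ = 4.8 × 3 = 14.4 (3 minutes).
P(N ≥ 14) = 1 − P(N ≤ 13) ≈ 0.5773.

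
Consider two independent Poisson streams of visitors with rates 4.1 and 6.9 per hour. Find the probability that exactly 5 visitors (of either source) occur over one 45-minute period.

Independent Poisson processes superpose: combined rate λ = 4.1 + 6.9 = 11 per hour.
Over the interval, μ = 11 × 0.75 = 8.25 (a 45-minute period = 0.75 hours).
P(N = 5) = e^(−8.25) · 8.25^5/5! ≈ 0.0832.

0.0832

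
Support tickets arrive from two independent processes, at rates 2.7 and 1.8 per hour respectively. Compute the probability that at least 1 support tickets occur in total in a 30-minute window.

0.8946

Independent Poisson processes superpose: combined rate λ = 2.7 + 1.8 = 4.5 per hour.
Over the interval, μ = 4.5 × 0.5 = 2.25 (a 30-minute window = 0.5 hours).
P(N ≥ 1) = 1 − P(N ≤ 0) ≈ 0.8946.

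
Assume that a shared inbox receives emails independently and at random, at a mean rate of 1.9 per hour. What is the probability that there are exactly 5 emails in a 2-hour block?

Over the interval, μ = 1.9 × 2 = 3.8 (a 2-hour block = 2 hours).
P(N = 5) = e^(−μ) μ^5/5! = e^(−3.8) · 3.8^5/120 ≈ 0.1477.

0.1477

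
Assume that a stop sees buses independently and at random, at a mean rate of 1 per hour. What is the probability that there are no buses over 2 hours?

Over the interval, μ = 1 × 2 = 2 (2 hours).
P(N = 0) = e^(−μ) μ^0/0! = e^(−2) · 2^0/1 ≈ 0.1353.

0.1353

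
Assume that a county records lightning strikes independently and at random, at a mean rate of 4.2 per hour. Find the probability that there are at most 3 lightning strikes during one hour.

With mean μ = 4.2 per hour,
P(N ≤ 3) = Σ_{j=0}^{3} e^(−μ) μ^j/j! ≈ 0.3954.

0.3954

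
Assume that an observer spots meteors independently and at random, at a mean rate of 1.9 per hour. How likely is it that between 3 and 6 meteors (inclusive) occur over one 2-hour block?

Over the interval, μ = 1.9 × 2 = 3.8 (a 2-hour block = 2 hours).
P(3 ≤ N ≤ 6) = Σ_{j=3}^{6} e^(−3.8) · 3.8^j/j! ≈ 0.6402.

0.6402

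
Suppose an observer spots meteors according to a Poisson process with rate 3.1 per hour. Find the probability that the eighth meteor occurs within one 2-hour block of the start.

0.2840

Over the interval, μ = 3.1 × 2 = 6.2 (a 2-hour block = 2 hours).
The eighth arrival falls in the interval iff at least 8 events occur there: P(S_8 ≤ t) = P(N ≥ 8) = 1 − P(N ≤ 7) ≈ 0.2840.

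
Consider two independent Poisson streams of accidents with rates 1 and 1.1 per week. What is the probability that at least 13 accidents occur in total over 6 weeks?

Independent Poisson processes superpose: combined rate λ = 1 + 1.1 = 2.1 per week.
Over the interval, μ = 2.1 × 6 = 12.6 (6 weeks).
P(N ≥ 13) = 1 − P(N ≤ 12) ≈ 0.4923.

0.4923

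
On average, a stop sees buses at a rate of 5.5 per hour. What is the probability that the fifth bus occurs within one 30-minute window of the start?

0.1446

Over the interval, μ = 5.5 × 0.5 = 2.75 (a 30-minute window = 0.5 hours).
The fifth arrival falls in the interval iff at least 5 events occur there: P(S_5 ≤ t) = P(N ≥ 5) = 1 − P(N ≤ 4) ≈ 0.1446.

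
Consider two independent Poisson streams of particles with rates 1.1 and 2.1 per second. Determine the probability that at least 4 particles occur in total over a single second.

Independent Poisson processes superpose: combined rate λ = 1.1 + 2.1 = 3.2 per second.
So μ = 3.2.
P(N ≥ 4) = 1 − P(N ≤ 3) ≈ 0.3975.

0.3975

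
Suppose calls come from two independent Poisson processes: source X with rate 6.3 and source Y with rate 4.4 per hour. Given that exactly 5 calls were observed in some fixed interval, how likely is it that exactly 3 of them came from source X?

0.3452

Given the total, each event is independently from source X with probability p = λ_X/(λ_X+λ_Y) = 6.3/10.7 ≈ 0.5888.
So K ~ Binomial(5, 6.3/10.7): P(K = 3) = C(5,3) · (6.3/10.7)^3 · (4.4/10.7)^2 ≈ 0.3452.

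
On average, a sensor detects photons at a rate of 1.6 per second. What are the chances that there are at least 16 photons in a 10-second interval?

0.5333

Over the interval, μ = 1.6 × 10 = 16 (a 10-second interval = 10 seconds).
P(N ≥ 16) = 1 − P(N ≤ 15) = 1 − Σ_{j=0}^{15} e^(−μ) μ^j/j! ≈ 0.5333.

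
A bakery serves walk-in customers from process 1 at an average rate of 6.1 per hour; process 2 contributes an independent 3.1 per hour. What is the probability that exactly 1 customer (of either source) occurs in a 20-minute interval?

Independent Poisson processes superpose: combined rate λ = 6.1 + 3.1 = 9.2 per hour.
Over the interval, μ = 9.2 × 1/3 ≈ 3.06667 (a 20-minute interval = 1/3 hours).
P(N = 1) = e^(−3.06667) · 3.06667^1/1! ≈ 0.1428.

0.1428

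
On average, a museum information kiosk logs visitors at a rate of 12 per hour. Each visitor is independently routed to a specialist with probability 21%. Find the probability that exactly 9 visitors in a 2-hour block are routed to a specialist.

Thinning: the visitors that are routed to a specialist themselves form a Poisson process with rate 0.21 × 12 = 2.52 per hour.
Over the interval, μ = 2.52 × 2 = 5.04 (a 2-hour block = 2 hours).
P(N = 9) = e^(−5.04) · 5.04^9/9! ≈ 0.0374.

0.0374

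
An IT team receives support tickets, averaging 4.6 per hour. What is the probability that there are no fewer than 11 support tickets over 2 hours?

Over the interval, μ = 4.6 × 2 = 9.2 (2 hours).
P(N ≥ 11) = 1 − P(N ≤ 10) = 1 − Σ_{j=0}^{10} e^(−μ) μ^j/j! ≈ 0.3180.

0.3180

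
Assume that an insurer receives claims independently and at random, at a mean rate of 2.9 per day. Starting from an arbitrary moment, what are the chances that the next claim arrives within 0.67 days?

Inter-arrival times are exponential with rate λ = 2.9 per day.
P(T ≤ 0.67) = 1 − e^(−λt) = 1 − e^(−2.9 × 0.67) = 1 − e^(−1.943) ≈ 0.8567.

0.8567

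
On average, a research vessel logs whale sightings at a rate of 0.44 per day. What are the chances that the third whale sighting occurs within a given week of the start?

0.5945

Over the interval, μ = 0.44 × 7 = 3.08 (a week = 7 days).
The third arrival falls in the interval iff at least 3 events occur there: P(S_3 ≤ t) = P(N ≥ 3) = 1 − P(N ≤ 2) ≈ 0.5945.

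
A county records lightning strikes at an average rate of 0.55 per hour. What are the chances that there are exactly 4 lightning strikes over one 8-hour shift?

0.1917

Over the interval, μ = 0.55 × 8 = 4.4 (an 8-hour shift = 8 hours).
P(N = 4) = e^(−μ) μ^4/4! = e^(−4.4) · 4.4^4/24 ≈ 0.1917.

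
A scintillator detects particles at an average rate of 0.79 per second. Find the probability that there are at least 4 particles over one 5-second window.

0.5567

Over the interval, μ = 0.79 × 5 = 3.95 (a 5-second window = 5 seconds).
P(N ≥ 4) = 1 − P(N ≤ 3) = 1 − Σ_{j=0}^{3} e^(−μ) μ^j/j! ≈ 0.5567.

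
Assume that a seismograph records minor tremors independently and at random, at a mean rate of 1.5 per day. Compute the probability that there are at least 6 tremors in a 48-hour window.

Over the interval, μ = 1.5 × 2 = 3 (a 48-hour window = 2 days).
P(N ≥ 6) = 1 − P(N ≤ 5) = 1 − Σ_{j=0}^{5} e^(−μ) μ^j/j! ≈ 0.0839.

0.0839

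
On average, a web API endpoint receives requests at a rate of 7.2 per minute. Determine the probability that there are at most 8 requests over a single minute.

With mean μ = 7.2 per minute,
P(N ≤ 8) = Σ_{j=0}^{8} e^(−μ) μ^j/j! ≈ 0.7027.

0.7027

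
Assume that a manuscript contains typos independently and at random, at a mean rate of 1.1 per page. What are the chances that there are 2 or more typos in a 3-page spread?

0.8414

Over the interval, μ = 1.1 × 3 = 3.3 (a 3-page spread = 3 pages).
P(N ≥ 2) = 1 − P(N ≤ 1) = 1 − Σ_{j=0}^{1} e^(−μ) μ^j/j! ≈ 0.8414.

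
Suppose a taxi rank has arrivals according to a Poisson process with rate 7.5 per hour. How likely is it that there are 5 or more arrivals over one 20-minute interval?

Over the interval, μ = 7.5 × 1/3 = 2.5 (a 20-minute interval = 1/3 hours).
P(N ≥ 5) = 1 − P(N ≤ 4) = 1 − Σ_{j=0}^{4} e^(−μ) μ^j/j! ≈ 0.1088.

0.1088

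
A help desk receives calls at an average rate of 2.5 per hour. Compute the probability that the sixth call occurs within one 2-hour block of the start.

Over the interval, μ = 2.5 × 2 = 5 (a 2-hour block = 2 hours).
The sixth arrival falls in the interval iff at least 6 events occur there: P(S_6 ≤ t) = P(N ≥ 6) = 1 − P(N ≤ 5) ≈ 0.3840.

0.3840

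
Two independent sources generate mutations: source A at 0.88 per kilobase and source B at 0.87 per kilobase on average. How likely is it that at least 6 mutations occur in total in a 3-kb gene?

0.4278

Independent Poisson processes superpose: combined rate λ = 0.88 + 0.87 = 1.75 per kilobase.
Over the interval, μ = 1.75 × 3 = 5.25 (a 3-kb gene = 3 kilobases).
P(N ≥ 6) = 1 − P(N ≤ 5) ≈ 0.4278.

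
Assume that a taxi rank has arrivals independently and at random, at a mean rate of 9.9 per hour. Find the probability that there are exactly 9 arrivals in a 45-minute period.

Over the interval, μ = 9.9 × 0.75 = 7.425 (a 45-minute period = 0.75 hours).
P(N = 9) = e^(−μ) μ^9/9! = e^(−7.425) · 7.425^9/362880 ≈ 0.1127.

0.1127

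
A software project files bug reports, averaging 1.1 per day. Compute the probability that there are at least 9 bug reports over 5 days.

Over the interval, μ = 1.1 × 5 = 5.5 (5 days).
P(N ≥ 9) = 1 − P(N ≤ 8) = 1 − Σ_{j=0}^{8} e^(−μ) μ^j/j! ≈ 0.1056.

0.1056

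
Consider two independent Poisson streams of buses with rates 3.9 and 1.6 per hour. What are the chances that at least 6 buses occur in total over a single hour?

0.4711

Independent Poisson processes superpose: combined rate λ = 3.9 + 1.6 = 5.5 per hour.
So μ = 5.5.
P(N ≥ 6) = 1 − P(N ≤ 5) ≈ 0.4711.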